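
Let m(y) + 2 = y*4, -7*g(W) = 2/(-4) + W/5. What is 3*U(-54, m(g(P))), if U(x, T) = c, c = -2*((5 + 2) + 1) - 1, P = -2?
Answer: -51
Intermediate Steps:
g(W) = 1/14 - W/35 (g(W) = -(2/(-4) + W/5)/7 = -(2*(-¼) + W*(⅕))/7 = -(-½ + W/5)/7 = 1/14 - W/35)
m(y) = -2 + 4*y (m(y) = -2 + y*4 = -2 + 4*y)
c = -17 (c = -2*(7 + 1) - 1 = -2*8 - 1 = -16 - 1 = -17)
U(x, T) = -17
3*U(-54, m(g(P))) = 3*(-17) = -51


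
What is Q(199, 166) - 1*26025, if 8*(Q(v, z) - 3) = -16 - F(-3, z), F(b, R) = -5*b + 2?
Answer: -208209/8 ≈ -26026.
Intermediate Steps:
F(b, R) = 2 - 5*b
Q(v, z) = -9/8 (Q(v, z) = 3 + (-16 - (2 - 5*(-3)))/8 = 3 + (-16 - (2 + 15))/8 = 3 + (-16 - 1*17)/8 = 3 + (-16 - 17)/8 = 3 + (1/8)*(-33) = 3 - 33/8 = -9/8)
Q(199, 166) - 1*26025 = -9/8 - 1*26025 = -9/8 - 26025 = -208209/8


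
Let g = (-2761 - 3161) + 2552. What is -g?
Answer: 3370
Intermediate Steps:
g = -3370 (g = -5922 + 2552 = -3370)
-g = -1*(-3370) = 3370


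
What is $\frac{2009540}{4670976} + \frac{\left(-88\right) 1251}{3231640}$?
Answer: $\frac{186871607491}{471716027520} \approx 0.39615$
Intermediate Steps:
$\frac{2009540}{4670976} + \frac{\left(-88\right) 1251}{3231640} = 2009540 \cdot \frac{1}{4670976} - \frac{13761}{403955} = \frac{502385}{1167744} - \frac{13761}{403955} = \frac{186871607491}{471716027520}$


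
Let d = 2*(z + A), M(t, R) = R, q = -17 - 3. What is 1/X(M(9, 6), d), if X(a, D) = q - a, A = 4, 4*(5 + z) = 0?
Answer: -1/26 ≈ -0.038462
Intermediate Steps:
z = -5 (z = -5 + (¼)*0 = -5 + 0 = -5)
q = -20
d = -2 (d = 2*(-5 + 4) = 2*(-1) = -2)
X(a, D) = -20 - a
1/X(M(9, 6), d) = 1/(-20 - 1*6) = 1/(-20 - 6) = 1/(-26) = -1/26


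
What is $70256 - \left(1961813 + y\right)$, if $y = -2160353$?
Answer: $268796$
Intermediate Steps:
$70256 - \left(1961813 + y\right) = 70256 - \left(1961813 - 2160353\right) = 70256 - -198540 = 70256 + 198540 = 268796$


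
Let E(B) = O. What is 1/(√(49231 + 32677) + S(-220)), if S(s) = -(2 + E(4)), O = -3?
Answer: -1/81907 + 2*√20477/81907 ≈ 0.0034819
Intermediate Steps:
E(B) = -3
S(s) = 1 (S(s) = -(2 - 3) = -1*(-1) = 1)
1/(√(49231 + 32677) + S(-220)) = 1/(√(49231 + 32677) + 1) = 1/(√81908 + 1) = 1/(2*√20477 + 1) = 1/(1 + 2*√20477)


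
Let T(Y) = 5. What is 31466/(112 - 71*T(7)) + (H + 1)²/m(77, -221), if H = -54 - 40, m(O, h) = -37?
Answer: -3265949/8991 ≈ -363.25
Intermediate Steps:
H = -94
31466/(112 - 71*T(7)) + (H + 1)²/m(77, -221) = 31466/(112 - 71*5) + (-94 + 1)²/(-37) = 31466/(112 - 355) + (-93)²*(-1/37) = 31466/(-243) + 8649*(-1/37) = 31466*(-1/243) - 8649/37 = -31466/243 - 8649/37 = -3265949/8991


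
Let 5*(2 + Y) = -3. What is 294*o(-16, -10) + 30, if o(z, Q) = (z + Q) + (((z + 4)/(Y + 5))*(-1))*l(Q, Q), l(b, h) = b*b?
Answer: 139386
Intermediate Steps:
Y = -13/5 (Y = -2 + (⅕)*(-3) = -2 - ⅗ = -13/5 ≈ -2.6000)
l(b, h) = b²
o(z, Q) = Q + z + Q²*(-5/3 - 5*z/12) (o(z, Q) = (z + Q) + (((z + 4)/(-13/5 + 5))*(-1))*Q² = (Q + z) + (((4 + z)/(12/5))*(-1))*Q² = (Q + z) + (((4 + z)*(5/12))*(-1))*Q² = (Q + z) + ((5/3 + 5*z/12)*(-1))*Q² = (Q + z) + (-5/3 - 5*z/12)*Q² = (Q + z) + Q²*(-5/3 - 5*z/12) = Q + z + Q²*(-5/3 - 5*z/12))
294*o(-16, -10) + 30 = 294*(-10 - 16 - 5/3*(-10)² - 5/12*(-16)*(-10)²) + 30 = 294*(-10 - 16 - 5/3*100 - 5/12*(-16)*100) + 30 = 294*(-10 - 16 - 500/3 + 2000/3) + 30 = 294*474 + 30 = 139356 + 30 = 139386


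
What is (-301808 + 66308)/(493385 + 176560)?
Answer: -15700/44663 ≈ -0.35152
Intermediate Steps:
(-301808 + 66308)/(493385 + 176560) = -235500/669945 = -235500*1/669945 = -15700/44663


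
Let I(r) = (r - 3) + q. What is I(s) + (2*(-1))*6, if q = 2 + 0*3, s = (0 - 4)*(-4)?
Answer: 3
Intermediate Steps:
s = 16 (s = -4*(-4) = 16)
q = 2 (q = 2 + 0 = 2)
I(r) = -1 + r (I(r) = (r - 3) + 2 = (-3 + r) + 2 = -1 + r)
I(s) + (2*(-1))*6 = (-1 + 16) + (2*(-1))*6 = 15 - 2*6 = 15 - 12 = 3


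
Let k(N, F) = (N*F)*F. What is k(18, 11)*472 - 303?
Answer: 1027713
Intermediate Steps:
k(N, F) = N*F² (k(N, F) = (F*N)*F = N*F²)
k(18, 11)*472 - 303 = (18*11²)*472 - 303 = (18*121)*472 - 303 = 2178*472 - 303 = 1028016 - 303 = 1027713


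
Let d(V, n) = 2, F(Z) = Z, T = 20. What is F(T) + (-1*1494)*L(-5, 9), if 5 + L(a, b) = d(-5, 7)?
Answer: 4502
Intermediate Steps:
L(a, b) = -3 (L(a, b) = -5 + 2 = -3)
F(T) + (-1*1494)*L(-5, 9) = 20 - 1*1494*(-3) = 20 - 1494*(-3) = 20 + 4482 = 4502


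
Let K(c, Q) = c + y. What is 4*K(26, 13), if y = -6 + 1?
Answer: 84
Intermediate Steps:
y = -5
K(c, Q) = -5 + c (K(c, Q) = c - 5 = -5 + c)
4*K(26, 13) = 4*(-5 + 26) = 4*21 = 84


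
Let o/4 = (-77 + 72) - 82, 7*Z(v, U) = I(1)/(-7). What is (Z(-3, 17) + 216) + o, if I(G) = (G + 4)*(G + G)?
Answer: -6478/49 ≈ -132.20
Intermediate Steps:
I(G) = 2*G*(4 + G) (I(G) = (4 + G)*(2*G) = 2*G*(4 + G))
Z(v, U) = -10/49 (Z(v, U) = ((2*1*(4 + 1))/(-7))/7 = ((2*1*5)*(-⅐))/7 = (10*(-⅐))/7 = (⅐)*(-10/7) = -10/49)
o = -348 (o = 4*((-77 + 72) - 82) = 4*(-5 - 82) = 4*(-87) = -348)
(Z(-3, 17) + 216) + o = (-10/49 + 216) - 348 = 10574/49 - 348 = -6478/49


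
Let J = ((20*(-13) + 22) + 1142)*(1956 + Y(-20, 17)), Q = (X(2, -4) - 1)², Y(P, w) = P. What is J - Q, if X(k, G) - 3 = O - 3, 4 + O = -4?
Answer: 1750063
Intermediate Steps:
O = -8 (O = -4 - 4 = -8)
X(k, G) = -8 (X(k, G) = 3 + (-8 - 3) = 3 - 11 = -8)
Q = 81 (Q = (-8 - 1)² = (-9)² = 81)
J = 1750144 (J = ((20*(-13) + 22) + 1142)*(1956 - 20) = ((-260 + 22) + 1142)*1936 = (-238 + 1142)*1936 = 904*1936 = 1750144)
J - Q = 1750144 - 1*81 = 1750144 - 81 = 1750063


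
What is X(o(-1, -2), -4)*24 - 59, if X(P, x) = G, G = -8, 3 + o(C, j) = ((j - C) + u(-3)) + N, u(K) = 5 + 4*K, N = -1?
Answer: -251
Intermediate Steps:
o(C, j) = -11 + j - C (o(C, j) = -3 + (((j - C) + (5 + 4*(-3))) - 1) = -3 + (((j - C) + (5 - 12)) - 1) = -3 + (((j - C) - 7) - 1) = -3 + ((-7 + j - C) - 1) = -3 + (-8 + j - C) = -11 + j - C)
X(P, x) = -8
X(o(-1, -2), -4)*24 - 59 = -8*24 - 59 = -192 - 59 = -251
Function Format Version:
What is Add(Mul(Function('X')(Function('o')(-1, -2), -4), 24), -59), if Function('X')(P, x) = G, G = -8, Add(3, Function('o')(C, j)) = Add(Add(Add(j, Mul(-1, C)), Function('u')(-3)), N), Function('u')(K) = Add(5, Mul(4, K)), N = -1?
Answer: -251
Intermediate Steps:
Function('o')(C, j) = Add(-11, j, Mul(-1, C)) (Function('o')(C, j) = Add(-3, Add(Add(Add(j, Mul(-1, C)), Add(5, Mul(4, -3))), -1)) = Add(-3, Add(Add(Add(j, Mul(-1, C)), Add(5, -12)), -1)) = Add(-3, Add(Add(Add(j, Mul(-1, C)), -7), -1)) = Add(-3, Add(Add(-7, j, Mul(-1, C)), -1)) = Add(-3, Add(-8, j, Mul(-1, C))) = Add(-11, j, Mul(-1, C)))
Function('X')(P, x) = -8
Add(Mul(Function('X')(Function('o')(-1, -2), -4), 24), -59) = Add(Mul(-8, 24), -59) = Add(-192, -59) = -251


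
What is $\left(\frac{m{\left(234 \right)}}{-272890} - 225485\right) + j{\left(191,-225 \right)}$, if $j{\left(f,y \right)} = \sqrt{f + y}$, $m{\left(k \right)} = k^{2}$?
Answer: $- \frac{30766328203}{136445} + i \sqrt{34} \approx -2.2549 \cdot 10^{5} + 5.831 i$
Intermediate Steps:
$\left(\frac{m{\left(234 \right)}}{-272890} - 225485\right) + j{\left(191,-225 \right)} = \left(\frac{234^{2}}{-272890} - 225485\right) + \sqrt{191 - 225} = \left(54756 \left(- \frac{1}{272890}\right) - 225485\right) + \sqrt{-34} = \left(- \frac{27378}{136445} - 225485\right) + i \sqrt{34} = - \frac{30766328203}{136445} + i \sqrt{34}$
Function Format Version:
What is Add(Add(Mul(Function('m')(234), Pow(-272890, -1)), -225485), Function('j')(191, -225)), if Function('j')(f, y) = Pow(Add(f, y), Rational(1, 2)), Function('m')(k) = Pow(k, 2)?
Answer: Add(Rational(-30766328203, 136445), Mul(I, Pow(34, Rational(1, 2)))) ≈ Add(-2.2549e+5, Mul(5.8310, I))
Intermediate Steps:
Add(Add(Mul(Function('m')(234), Pow(-272890, -1)), -225485), Function('j')(191, -225)) = Add(Add(Mul(Pow(234, 2), Pow(-272890, -1)), -225485), Pow(Add(191, -225), Rational(1, 2))) = Add(Add(Mul(54756, Rational(-1, 272890)), -225485), Pow(-34, Rational(1, 2))) = Add(Add(Rational(-27378, 136445), -225485), Mul(I, Pow(34, Rational(1, 2)))) = Add(Rational(-30766328203, 136445), Mul(I, Pow(34, Rational(1, 2))))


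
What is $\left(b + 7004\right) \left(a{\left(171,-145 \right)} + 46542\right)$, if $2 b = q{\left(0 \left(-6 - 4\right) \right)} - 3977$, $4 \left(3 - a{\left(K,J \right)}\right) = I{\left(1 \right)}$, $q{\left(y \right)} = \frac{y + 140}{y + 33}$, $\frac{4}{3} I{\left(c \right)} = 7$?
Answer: $\frac{82205584979}{352} \approx 2.3354 \cdot 10^{8}$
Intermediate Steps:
$I{\left(c \right)} = \frac{21}{4}$ ($I{\left(c \right)} = \frac{3}{4} \cdot 7 = \frac{21}{4}$)
$q{\left(y \right)} = \frac{140 + y}{33 + y}$
$a{\left(K,J \right)} = \frac{27}{16}$ ($a{\left(K,J \right)} = 3 - \frac{21}{16} = \frac{27}{16}$)
$b = - \frac{131101}{66}$ ($b = \frac{\frac{140 + 0 \left(-6 - 4\right)}{33 + 0 \left(-6 - 4\right)} - 3977}{2} = \frac{\frac{140 + 0 \left(-10\right)}{33 + 0 \left(-10\right)} - 3977}{2} = \frac{\frac{140 + 0}{33 + 0} - 3977}{2} = \frac{\frac{1}{33} \cdot 140 - 3977}{2} = \frac{\frac{140}{33} - 3977}{2} = \frac{1}{2} \left(- \frac{131101}{33}\right) = - \frac{131101}{66} \approx -1986.4$)
$\left(b + 7004\right) \left(a{\left(171,-145 \right)} + 46542\right) = \left(- \frac{131101}{66} + 7004\right) \left(\frac{27}{16} + 46542\right) = \frac{331163}{66} \cdot \frac{744699}{16} = \frac{82205584979}{352}$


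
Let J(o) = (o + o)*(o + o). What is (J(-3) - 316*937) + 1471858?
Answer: 1175802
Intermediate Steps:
J(o) = 4*o**2 (J(o) = (2*o)*(2*o) = 4*o**2)
(J(-3) - 316*937) + 1471858 = (4*(-3)**2 - 316*937) + 1471858 = (4*9 - 296092) + 1471858 = (36 - 296092) + 1471858 = -296056 + 1471858 = 1175802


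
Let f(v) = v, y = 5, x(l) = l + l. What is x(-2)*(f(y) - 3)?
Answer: -8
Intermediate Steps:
x(l) = 2*l
x(-2)*(f(y) - 3) = (2*(-2))*(5 - 3) = -4*2 = -8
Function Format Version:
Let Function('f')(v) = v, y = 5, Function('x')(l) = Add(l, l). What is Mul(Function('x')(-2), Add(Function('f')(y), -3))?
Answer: -8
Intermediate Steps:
Function('x')(l) = Mul(2, l)
Mul(Function('x')(-2), Add(Function('f')(y), -3)) = Mul(Mul(2, -2), Add(5, -3)) = Mul(-4, 2) = -8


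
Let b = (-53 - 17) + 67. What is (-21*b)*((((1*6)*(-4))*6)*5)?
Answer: -45360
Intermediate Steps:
b = -3 (b = -70 + 67 = -3)
(-21*b)*((((1*6)*(-4))*6)*5) = (-21*(-3))*((((1*6)*(-4))*6)*5) = 63*(((6*(-4))*6)*5) = 63*(-24*6*5) = 63*(-144*5) = 63*(-720) = -45360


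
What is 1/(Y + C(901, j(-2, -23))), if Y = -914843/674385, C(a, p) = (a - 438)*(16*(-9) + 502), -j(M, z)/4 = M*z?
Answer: 674385/111781096447 ≈ 6.0331e-6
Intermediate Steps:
j(M, z) = -4*M*z
C(a, p) = -156804 + 358*a (C(a, p) = (-438 + a)*(-144 + 502) = (-438 + a)*358 = -156804 + 358*a)
Y = -914843/674385 (Y = -914843*1/674385 = -914843/674385 ≈ -1.3566)
1/(Y + C(901, j(-2, -23))) = 1/(-914843/674385 + (-156804 + 358*901)) = 1/(-914843/674385 + (-156804 + 322558)) = 1/(-914843/674385 + 165754) = 1/(111781096447/674385) = 674385/111781096447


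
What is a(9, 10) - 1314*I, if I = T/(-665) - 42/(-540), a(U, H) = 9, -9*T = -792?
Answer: 53654/665 ≈ 80.683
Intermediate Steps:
T = 88 (T = -⅑*(-792) = 88)
I = -653/11970 (I = 88/(-665) - 42/(-540) = 88*(-1/665) - 42*(-1/540) = -88/665 + 7/90 = -653/11970 ≈ -0.054553)
a(9, 10) - 1314*I = 9 - 1314*(-653/11970) = 9 + 47669/665 = 53654/665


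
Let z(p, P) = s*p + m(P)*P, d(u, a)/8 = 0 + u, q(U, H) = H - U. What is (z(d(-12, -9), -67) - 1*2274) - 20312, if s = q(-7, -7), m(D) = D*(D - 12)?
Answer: -377217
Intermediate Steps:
m(D) = D*(-12 + D)
d(u, a) = 8*u (d(u, a) = 8*(0 + u) = 8*u)
s = 0 (s = -7 - 1*(-7) = -7 + 7 = 0)
z(p, P) = P²*(-12 + P) (z(p, P) = 0*p + (P*(-12 + P))*P = 0 + P²*(-12 + P) = P²*(-12 + P))
(z(d(-12, -9), -67) - 1*2274) - 20312 = ((-67)²*(-12 - 67) - 1*2274) - 20312 = (4489*(-79) - 2274) - 20312 = (-354631 - 2274) - 20312 = -356905 - 20312 = -377217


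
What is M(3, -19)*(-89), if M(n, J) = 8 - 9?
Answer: 89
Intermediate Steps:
M(n, J) = -1
M(3, -19)*(-89) = -1*(-89) = 89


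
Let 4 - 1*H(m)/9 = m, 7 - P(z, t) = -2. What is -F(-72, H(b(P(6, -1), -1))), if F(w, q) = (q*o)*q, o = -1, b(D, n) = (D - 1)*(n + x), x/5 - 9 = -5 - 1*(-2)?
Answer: 4210704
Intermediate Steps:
x = 30 (x = 45 + 5*(-5 - 1*(-2)) = 45 + 5*(-5 + 2) = 45 + 5*(-3) = 45 - 15 = 30)
P(z, t) = 9 (P(z, t) = 7 - 1*(-2) = 7 + 2 = 9)
b(D, n) = (-1 + D)*(30 + n) (b(D, n) = (D - 1)*(n + 30) = (-1 + D)*(30 + n))
H(m) = 36 - 9*m
F(w, q) = -q² (F(w, q) = (q*(-1))*q = (-q)*q = -q²)
-F(-72, H(b(P(6, -1), -1))) = -(-1)*(36 - 9*(-30 - 1*(-1) + 30*9 + 9*(-1)))² = -(-1)*(36 - 9*(-30 + 1 + 270 - 9))² = -(-1)*(36 - 9*232)² = -(-1)*(36 - 2088)² = -(-1)*(-2052)² = -(-1)*4210704 = -1*(-4210704) = 4210704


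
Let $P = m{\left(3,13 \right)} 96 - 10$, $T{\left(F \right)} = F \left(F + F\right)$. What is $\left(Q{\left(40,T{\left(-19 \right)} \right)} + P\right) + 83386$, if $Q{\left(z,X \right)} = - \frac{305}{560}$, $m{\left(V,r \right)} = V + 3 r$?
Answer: $\frac{9789635}{112} \approx 87408.0$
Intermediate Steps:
$T{\left(F \right)} = 2 F^{2}$ ($T{\left(F \right)} = F 2 F = 2 F^{2}$)
$Q{\left(z,X \right)} = - \frac{61}{112}$ ($Q{\left(z,X \right)} = \left(-305\right) \frac{1}{560} = - \frac{61}{112}$)
$P = 4022$ ($P = \left(3 + 3 \cdot 13\right) 96 - 10 = \left(3 + 39\right) 96 - 10 = 42 \cdot 96 - 10 = 4032 - 10 = 4022$)
$\left(Q{\left(40,T{\left(-19 \right)} \right)} + P\right) + 83386 = \left(- \frac{61}{112} + 4022\right) + 83386 = \frac{450403}{112} + 83386 = \frac{9789635}{112}$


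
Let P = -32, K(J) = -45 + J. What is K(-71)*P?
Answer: 3712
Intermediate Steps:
K(-71)*P = (-45 - 71)*(-32) = -116*(-32) = 3712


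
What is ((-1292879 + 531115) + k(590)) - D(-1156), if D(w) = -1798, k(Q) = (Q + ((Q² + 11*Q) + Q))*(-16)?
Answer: -6452286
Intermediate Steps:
k(Q) = -208*Q - 16*Q² (k(Q) = (Q + (Q² + 12*Q))*(-16) = (Q² + 13*Q)*(-16) = -208*Q - 16*Q²)
((-1292879 + 531115) + k(590)) - D(-1156) = ((-1292879 + 531115) - 16*590*(13 + 590)) - 1*(-1798) = (-761764 - 16*590*603) + 1798 = (-761764 - 5692320) + 1798 = -6454084 + 1798 = -6452286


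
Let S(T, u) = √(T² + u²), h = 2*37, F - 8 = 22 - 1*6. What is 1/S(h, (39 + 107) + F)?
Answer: √8594/17188 ≈ 0.0053935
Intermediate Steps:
F = 24 (F = 8 + (22 - 1*6) = 8 + (22 - 6) = 8 + 16 = 24)
h = 74
1/S(h, (39 + 107) + F) = 1/(√(74² + ((39 + 107) + 24)²)) = 1/(√(5476 + (146 + 24)²)) = 1/(√(5476 + 170²)) = 1/(√(5476 + 28900)) = 1/(√34376) = 1/(2*√8594) = √8594/17188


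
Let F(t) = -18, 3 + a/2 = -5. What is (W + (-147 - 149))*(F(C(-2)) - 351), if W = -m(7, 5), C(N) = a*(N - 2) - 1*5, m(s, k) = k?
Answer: 111069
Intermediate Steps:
a = -16 (a = -6 + 2*(-5) = -6 - 10 = -16)
C(N) = 27 - 16*N (C(N) = -16*(N - 2) - 1*5 = -16*(-2 + N) - 5 = (32 - 16*N) - 5 = 27 - 16*N)
W = -5 (W = -1*5 = -5)
(W + (-147 - 149))*(F(C(-2)) - 351) = (-5 + (-147 - 149))*(-18 - 351) = (-5 - 296)*(-369) = -301*(-369) = 111069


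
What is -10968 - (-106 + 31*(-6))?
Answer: -10676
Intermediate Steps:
-10968 - (-106 + 31*(-6)) = -10968 - (-106 - 186) = -10968 - 1*(-292) = -10968 + 292 = -10676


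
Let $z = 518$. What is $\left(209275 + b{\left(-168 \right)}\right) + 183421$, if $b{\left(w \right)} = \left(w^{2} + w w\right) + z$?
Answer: $449662$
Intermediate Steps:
$b{\left(w \right)} = 518 + 2 w^{2}$ ($b{\left(w \right)} = \left(w^{2} + w w\right) + 518 = \left(w^{2} + w^{2}\right) + 518 = 2 w^{2} + 518 = 518 + 2 w^{2}$)
$\left(209275 + b{\left(-168 \right)}\right) + 183421 = \left(209275 + \left(518 + 2 \left(-168\right)^{2}\right)\right) + 183421 = \left(209275 + \left(518 + 2 \cdot 28224\right)\right) + 183421 = \left(209275 + \left(518 + 56448\right)\right) + 183421 = \left(209275 + 56966\right) + 183421 = 266241 + 183421 = 449662$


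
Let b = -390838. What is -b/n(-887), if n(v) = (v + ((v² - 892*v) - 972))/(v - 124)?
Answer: -197568609/788057 ≈ -250.70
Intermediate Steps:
n(v) = (-972 + v² - 891*v)/(-124 + v) (n(v) = (v + (-972 + v² - 892*v))/(-124 + v) = (-972 + v² - 891*v)/(-124 + v))
-b/n(-887) = -(-390838)/((-972 + (-887)² - 891*(-887))/(-124 - 887)) = -(-390838)/((-972 + 786769 + 790317)/(-1011)) = -(-390838)/((-1/1011*1576114)) = -(-390838)/(-1576114/1011) = -(-390838)*(-1011)/1576114 = -1*197568609/788057 = -197568609/788057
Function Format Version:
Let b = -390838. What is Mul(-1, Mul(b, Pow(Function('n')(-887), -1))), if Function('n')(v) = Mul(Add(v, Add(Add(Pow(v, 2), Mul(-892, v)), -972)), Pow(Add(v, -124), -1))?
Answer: Rational(-197568609, 788057) ≈ -250.70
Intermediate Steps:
Function('n')(v) = Mul(Pow(Add(-124, v), -1), Add(-972, Pow(v, 2), Mul(-891, v))) (Function('n')(v) = Mul(Add(v, Add(-972, Pow(v, 2), Mul(-892, v))), Pow(Add(-124, v), -1)) = Mul(Add(-972, Pow(v, 2), Mul(-891, v)), Pow(Add(-124, v), -1)) = Mul(Pow(Add(-124, v), -1), Add(-972, Pow(v, 2), Mul(-891, v))))
Mul(-1, Mul(b, Pow(Function('n')(-887), -1))) = Mul(-1, Mul(-390838, Pow(Mul(Pow(Add(-124, -887), -1), Add(-972, Pow(-887, 2), Mul(-891, -887))), -1))) = Mul(-1, Mul(-390838, Pow(Mul(Pow(-1011, -1), Add(-972, 786769, 790317)), -1))) = Mul(-1, Mul(-390838, Pow(Mul(Rational(-1, 1011), 1576114), -1))) = Mul(-1, Mul(-390838, Pow(Rational(-1576114, 1011), -1))) = Mul(-1, Mul(-390838, Rational(-1011, 1576114))) = Mul(-1, Rational(197568609, 788057)) = Rational(-197568609, 788057)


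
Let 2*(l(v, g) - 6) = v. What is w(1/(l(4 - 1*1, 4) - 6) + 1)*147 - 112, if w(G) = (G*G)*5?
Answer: 5789/3 ≈ 1929.7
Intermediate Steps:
l(v, g) = 6 + v/2
w(G) = 5*G² (w(G) = G²*5 = 5*G²)
w(1/(l(4 - 1*1, 4) - 6) + 1)*147 - 112 = (5*(1/((6 + (4 - 1*1)/2) - 6) + 1)²)*147 - 112 = (5*(1/((6 + (4 - 1)/2) - 6) + 1)²)*147 - 112 = (5*(1/((6 + (½)*3) - 6) + 1)²)*147 - 112 = (5*(1/((6 + 3/2) - 6) + 1)²)*147 - 112 = (5*(1/(15/2 - 6) + 1)²)*147 - 112 = (5*(1/(3/2) + 1)²)*147 - 112 = (5*(⅔ + 1)²)*147 - 112 = (5*(5/3)²)*147 - 112 = (5*(25/9))*147 - 112 = (125/9)*147 - 112 = 6125/3 - 112 = 5789/3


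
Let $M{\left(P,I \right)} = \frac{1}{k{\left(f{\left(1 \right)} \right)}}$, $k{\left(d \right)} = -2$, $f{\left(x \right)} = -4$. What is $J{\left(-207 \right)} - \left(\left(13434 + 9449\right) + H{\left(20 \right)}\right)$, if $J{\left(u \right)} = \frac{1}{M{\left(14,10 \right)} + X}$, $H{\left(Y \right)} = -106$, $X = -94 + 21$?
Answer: $- \frac{3348221}{147} \approx -22777.0$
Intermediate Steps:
$X = -73$
$M{\left(P,I \right)} = - \frac{1}{2}$ ($M{\left(P,I \right)} = \frac{1}{-2} = - \frac{1}{2}$)
$J{\left(u \right)} = - \frac{2}{147}$ ($J{\left(u \right)} = \frac{1}{- \frac{1}{2} - 73} = \frac{1}{- \frac{147}{2}} = - \frac{2}{147}$)
$J{\left(-207 \right)} - \left(\left(13434 + 9449\right) + H{\left(20 \right)}\right) = - \frac{2}{147} - \left(\left(13434 + 9449\right) - 106\right) = - \frac{2}{147} - \left(22883 - 106\right) = - \frac{2}{147} - 22777 = - \frac{3348221}{147}$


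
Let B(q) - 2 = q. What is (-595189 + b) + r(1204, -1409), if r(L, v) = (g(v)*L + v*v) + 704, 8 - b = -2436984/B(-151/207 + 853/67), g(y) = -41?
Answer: 36786930947/24274 ≈ 1.5155e+6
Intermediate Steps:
B(q) = 2 + q
b = 4225010579/24274 (b = 8 - (-2436984)/(2 + (-151/207 + 853/67)) = 8 - (-2436984)/(2 + 166454/13869) = 8 - (-2436984)/194192/13869 = 8 - (-2436984)*13869/194192 = 8 - 1*(-4224816387/24274) = 8 + 4224816387/24274 = 4225010579/24274 ≈ 1.7406e+5)
r(L, v) = 704 + v² - 41*L (r(L, v) = (-41*L + v*v) + 704 = (-41*L + v²) + 704 = (v² - 41*L) + 704 = 704 + v² - 41*L)
(-595189 + b) + r(1204, -1409) = (-595189 + 4225010579/24274) + (704 + (-1409)² - 41*1204) = -10222607207/24274 + (704 + 1985281 - 49364) = -10222607207/24274 + 1936621 = 36786930947/24274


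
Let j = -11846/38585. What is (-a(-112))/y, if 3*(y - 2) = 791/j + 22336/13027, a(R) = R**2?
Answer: 5807289030144/396403115537 ≈ 14.650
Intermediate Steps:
j = -11846/38585 (j = -11846*1/38585 = -11846/38585 ≈ -0.30701)
y = -396403115537/462953526 (y = 2 + (791/(-11846/38585) + 22336/13027)/3 = 2 + (791*(-38585/11846) + 22336*(1/13027))/3 = 2 + (-30520735/11846 + 22336/13027)/3 = 2 + (1/3)*(-397329022589/154317842) = 2 - 397329022589/462953526 = -396403115537/462953526 ≈ -856.25)
(-a(-112))/y = (-1*(-112)**2)/(-396403115537/462953526) = -1*12544*(-462953526/396403115537) = -12544*(-462953526/396403115537) = 5807289030144/396403115537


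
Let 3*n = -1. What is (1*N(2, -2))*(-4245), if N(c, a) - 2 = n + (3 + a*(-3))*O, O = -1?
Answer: 31130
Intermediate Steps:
n = -1/3 (n = (1/3)*(-1) = -1/3 ≈ -0.33333)
N(c, a) = -4/3 + 3*a (N(c, a) = 2 + (-1/3 + (3 + a*(-3))*(-1)) = 2 + (-1/3 + (3 - 3*a)*(-1)) = 2 + (-1/3 + (-3 + 3*a)) = 2 + (-10/3 + 3*a) = -4/3 + 3*a)
(1*N(2, -2))*(-4245) = (1*(-4/3 + 3*(-2)))*(-4245) = (1*(-4/3 - 6))*(-4245) = (1*(-22/3))*(-4245) = -22/3*(-4245) = 31130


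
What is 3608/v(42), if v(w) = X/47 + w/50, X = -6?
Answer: 4239400/837 ≈ 5065.0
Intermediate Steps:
v(w) = -6/47 + w/50
3608/v(42) = 3608/(-6/47 + (1/50)*42) = 3608/(-6/47 + 21/25) = 3608/(837/1175) = 3608*(1175/837) = 4239400/837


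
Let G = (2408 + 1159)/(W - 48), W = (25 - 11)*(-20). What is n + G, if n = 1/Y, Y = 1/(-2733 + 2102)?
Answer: -5135/8 ≈ -641.88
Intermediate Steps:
Y = -1/631 (Y = 1/(-631) = -1/631 ≈ -0.0015848)
W = -280 (W = 14*(-20) = -280)
n = -631 (n = 1/(-1/631) = -631)
G = -87/8 (G = (2408 + 1159)/(-280 - 48) = 3567/(-328) = 3567*(-1/328) = -87/8 ≈ -10.875)
n + G = -631 - 87/8 = -5135/8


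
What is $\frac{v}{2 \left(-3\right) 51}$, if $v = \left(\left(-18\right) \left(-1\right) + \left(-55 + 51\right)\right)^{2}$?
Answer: $- \frac{98}{153} \approx -0.64052$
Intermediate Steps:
$v = 196$ ($v = \left(18 - 4\right)^{2} = 14^{2} = 196$)
$\frac{v}{2 \left(-3\right) 51} = \frac{196}{2 \left(-3\right) 51} = \frac{196}{\left(-6\right) 51} = \frac{196}{-306} = 196 \left(- \frac{1}{306}\right) = - \frac{98}{153}$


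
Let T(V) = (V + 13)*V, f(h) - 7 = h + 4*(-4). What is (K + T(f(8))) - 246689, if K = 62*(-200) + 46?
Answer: -259055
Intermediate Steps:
f(h) = -9 + h (f(h) = 7 + (h + 4*(-4)) = 7 + (h - 16) = 7 + (-16 + h) = -9 + h)
T(V) = V*(13 + V) (T(V) = (13 + V)*V = V*(13 + V))
K = -12354 (K = -12400 + 46 = -12354)
(K + T(f(8))) - 246689 = (-12354 + (-9 + 8)*(13 + (-9 + 8))) - 246689 = (-12354 - (13 - 1)) - 246689 = (-12354 - 1*12) - 246689 = (-12354 - 12) - 246689 = -12366 - 246689 = -259055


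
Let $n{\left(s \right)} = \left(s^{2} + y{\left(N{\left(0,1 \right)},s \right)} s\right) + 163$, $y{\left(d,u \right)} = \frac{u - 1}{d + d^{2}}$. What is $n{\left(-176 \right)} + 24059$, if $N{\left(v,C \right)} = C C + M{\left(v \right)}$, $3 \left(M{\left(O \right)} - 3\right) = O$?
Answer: $\frac{283778}{5} \approx 56756.0$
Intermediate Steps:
$M{\left(O \right)} = 3 + \frac{O}{3}$
$N{\left(v,C \right)} = 3 + C^{2} + \frac{v}{3}$ ($N{\left(v,C \right)} = C C + \left(3 + \frac{v}{3}\right) = C^{2} + \left(3 + \frac{v}{3}\right) = 3 + C^{2} + \frac{v}{3}$)
$y{\left(d,u \right)} = \frac{-1 + u}{d + d^{2}}$
$n{\left(s \right)} = 163 + s^{2} + s \left(- \frac{1}{20} + \frac{s}{20}\right)$ ($n{\left(s \right)} = \left(s^{2} + \frac{-1 + s}{\left(3 + 1^{2} + \frac{1}{3} \cdot 0\right) \left(1 + \left(3 + 1^{2} + \frac{1}{3} \cdot 0\right)\right)} s\right) + 163 = \left(s^{2} + \frac{-1 + s}{\left(3 + 1 + 0\right) \left(1 + \left(3 + 1 + 0\right)\right)} s\right) + 163 = \left(s^{2} + \frac{-1 + s}{4 \left(1 + 4\right)} s\right) + 163 = \left(s^{2} + \frac{-1 + s}{4 \cdot 5} s\right) + 163 = \left(s^{2} + \frac{1}{4} \cdot \frac{1}{5} \left(-1 + s\right) s\right) + 163 = \left(s^{2} + \left(- \frac{1}{20} + \frac{s}{20}\right) s\right) + 163 = \left(s^{2} + s \left(- \frac{1}{20} + \frac{s}{20}\right)\right) + 163 = 163 + s^{2} + s \left(- \frac{1}{20} + \frac{s}{20}\right)$)
$n{\left(-176 \right)} + 24059 = \left(163 - - \frac{44}{5} + \frac{21 \left(-176\right)^{2}}{20}\right) + 24059 = \left(163 + \frac{44}{5} + \frac{21}{20} \cdot 30976\right) + 24059 = \left(163 + \frac{44}{5} + \frac{162624}{5}\right) + 24059 = \frac{163483}{5} + 24059 = \frac{283778}{5}$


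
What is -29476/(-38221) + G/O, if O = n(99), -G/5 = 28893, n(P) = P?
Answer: -1839559547/1261293 ≈ -1458.5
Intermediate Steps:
G = -144465 (G = -5*28893 = -144465)
O = 99
-29476/(-38221) + G/O = -29476/(-38221) - 144465/99 = -29476*(-1/38221) - 144465*1/99 = 29476/38221 - 48155/33 = -1839559547/1261293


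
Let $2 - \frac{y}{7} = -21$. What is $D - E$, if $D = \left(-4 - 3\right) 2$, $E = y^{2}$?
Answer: $-25935$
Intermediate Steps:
$y = 161$ ($y = 14 - -147 = 14 + 147 = 161$)
$E = 25921$ ($E = 161^{2} = 25921$)
$D = -14$ ($D = \left(-7\right) 2 = -14$)
$D - E = -14 - 25921 = -25935$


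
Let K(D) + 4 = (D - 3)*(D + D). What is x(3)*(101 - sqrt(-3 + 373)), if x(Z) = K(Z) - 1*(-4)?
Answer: 0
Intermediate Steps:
K(D) = -4 + 2*D*(-3 + D) (K(D) = -4 + (D - 3)*(D + D) = -4 + (-3 + D)*(2*D) = -4 + 2*D*(-3 + D))
x(Z) = -6*Z + 2*Z**2 (x(Z) = (-4 - 6*Z + 2*Z**2) - 1*(-4) = (-4 - 6*Z + 2*Z**2) + 4 = -6*Z + 2*Z**2)
x(3)*(101 - sqrt(-3 + 373)) = (2*3*(-3 + 3))*(101 - sqrt(-3 + 373)) = (2*3*0)*(101 - sqrt(370)) = 0*(101 - sqrt(370)) = 0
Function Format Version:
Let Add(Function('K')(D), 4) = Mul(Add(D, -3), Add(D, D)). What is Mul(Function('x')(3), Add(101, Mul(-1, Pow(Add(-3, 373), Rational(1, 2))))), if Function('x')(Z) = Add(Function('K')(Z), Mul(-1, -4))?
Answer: 0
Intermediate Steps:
Function('K')(D) = Add(-4, Mul(2, D, Add(-3, D))) (Function('K')(D) = Add(-4, Mul(Add(D, -3), Add(D, D))) = Add(-4, Mul(Add(-3, D), Mul(2, D))) = Add(-4, Mul(2, D, Add(-3, D))))
Function('x')(Z) = Add(Mul(-6, Z), Mul(2, Pow(Z, 2))) (Function('x')(Z) = Add(Add(-4, Mul(-6, Z), Mul(2, Pow(Z, 2))), Mul(-1, -4)) = Add(Add(-4, Mul(-6, Z), Mul(2, Pow(Z, 2))), 4) = Add(Mul(-6, Z), Mul(2, Pow(Z, 2))))
Mul(Function('x')(3), Add(101, Mul(-1, Pow(Add(-3, 373), Rational(1, 2))))) = Mul(Mul(2, 3, Add(-3, 3)), Add(101, Mul(-1, Pow(Add(-3, 373), Rational(1, 2))))) = Mul(Mul(2, 3, 0), Add(101, Mul(-1, Pow(370, Rational(1, 2))))) = Mul(0, Add(101, Mul(-1, Pow(370, Rational(1, 2))))) = 0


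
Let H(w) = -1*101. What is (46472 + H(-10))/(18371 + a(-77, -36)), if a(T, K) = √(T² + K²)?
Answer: 15457/6152 ≈ 2.5125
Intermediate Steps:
H(w) = -101
a(T, K) = √(K² + T²)
(46472 + H(-10))/(18371 + a(-77, -36)) = (46472 - 101)/(18371 + √((-36)² + (-77)²)) = 46371/(18371 + √(1296 + 5929)) = 46371/(18371 + √7225) = 46371/(18371 + 85) = 46371/18456 = 46371*(1/18456) = 15457/6152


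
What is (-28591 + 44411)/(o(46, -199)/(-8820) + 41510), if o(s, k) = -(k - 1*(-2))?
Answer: 139532400/366118003 ≈ 0.38111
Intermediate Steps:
o(s, k) = -2 - k (o(s, k) = -(k + 2) = -(2 + k) = -2 - k)
(-28591 + 44411)/(o(46, -199)/(-8820) + 41510) = (-28591 + 44411)/((-2 - 1*(-199))/(-8820) + 41510) = 15820/((-2 + 199)*(-1/8820) + 41510) = 15820/(197*(-1/8820) + 41510) = 15820/(-197/8820 + 41510) = 15820/(366118003/8820) = 15820*(8820/366118003) = 139532400/366118003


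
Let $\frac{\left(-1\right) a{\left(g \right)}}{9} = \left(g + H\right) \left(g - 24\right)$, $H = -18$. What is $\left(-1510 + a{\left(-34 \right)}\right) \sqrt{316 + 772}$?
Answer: $- 229232 \sqrt{17} \approx -9.4515 \cdot 10^{5}$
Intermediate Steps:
$a{\left(g \right)} = - 9 \left(-24 + g\right) \left(-18 + g\right)$ ($a{\left(g \right)} = - 9 \left(g - 18\right) \left(g - 24\right) = - 9 \left(-18 + g\right) \left(-24 + g\right) = - 9 \left(-24 + g\right) \left(-18 + g\right)$)
$\left(-1510 + a{\left(-34 \right)}\right) \sqrt{316 + 772} = \left(-1510 - \left(16740 + 10404\right)\right) \sqrt{316 + 772} = \left(-1510 - 27144\right) \sqrt{1088} = \left(-1510 - 27144\right) 8 \sqrt{17} = - 28654 \cdot 8 \sqrt{17} = - 229232 \sqrt{17}$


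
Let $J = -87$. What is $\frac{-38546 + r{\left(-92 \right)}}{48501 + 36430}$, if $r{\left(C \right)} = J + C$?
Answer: $- \frac{38725}{84931} \approx -0.45596$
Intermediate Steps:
$r{\left(C \right)} = -87 + C$
$\frac{-38546 + r{\left(-92 \right)}}{48501 + 36430} = \frac{-38546 - 179}{48501 + 36430} = \frac{-38546 - 179}{84931} = \left(-38725\right) \frac{1}{84931} = - \frac{38725}{84931}$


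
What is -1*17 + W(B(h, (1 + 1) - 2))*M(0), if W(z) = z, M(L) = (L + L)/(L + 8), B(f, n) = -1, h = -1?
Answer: -17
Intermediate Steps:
M(L) = 2*L/(8 + L) (M(L) = (2*L)/(8 + L) = 2*L/(8 + L))
-1*17 + W(B(h, (1 + 1) - 2))*M(0) = -1*17 - 2*0/(8 + 0) = -17 - 2*0/8 = -17 - 1*0 = -17 + 0 = -17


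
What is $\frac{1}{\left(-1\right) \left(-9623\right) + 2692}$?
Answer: $\frac{1}{12315} \approx 8.1202 \cdot 10^{-5}$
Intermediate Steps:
$\frac{1}{\left(-1\right) \left(-9623\right) + 2692} = \frac{1}{9623 + 2692} = \frac{1}{12315}$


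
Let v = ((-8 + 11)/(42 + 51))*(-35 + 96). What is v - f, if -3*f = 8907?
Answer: 92100/31 ≈ 2971.0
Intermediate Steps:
f = -2969 (f = -1/3*8907 = -2969)
v = 61/31 (v = (3/93)*61 = (3*(1/93))*61 = (1/31)*61 = 61/31 ≈ 1.9677)
v - f = 61/31 - 1*(-2969) = 61/31 + 2969 = 92100/31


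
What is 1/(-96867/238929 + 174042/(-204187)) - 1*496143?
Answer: -10148234855979248/20454221049 ≈ -4.9614e+5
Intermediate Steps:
1/(-96867/238929 + 174042/(-204187)) - 1*496143 = 1/(-96867*1/238929 + 174042*(-1/204187)) - 496143 = 1/(-32289/79643 - 174042/204187) - 496143 = 1/(-20454221049/16262065241) - 496143 = -16262065241/20454221049 - 496143 = -10148234855979248/20454221049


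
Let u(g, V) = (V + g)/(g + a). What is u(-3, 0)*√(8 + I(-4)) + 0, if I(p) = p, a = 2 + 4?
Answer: -2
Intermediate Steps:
a = 6
u(g, V) = (V + g)/(6 + g) (u(g, V) = (V + g)/(g + 6) = (V + g)/(6 + g))
u(-3, 0)*√(8 + I(-4)) + 0 = ((0 - 3)/(6 - 3))*√(8 - 4) + 0 = (-3/3)*√4 + 0 = ((⅓)*(-3))*2 + 0 = -1*2 + 0 = -2 + 0 = -2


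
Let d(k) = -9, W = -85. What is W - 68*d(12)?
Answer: 527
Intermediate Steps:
W - 68*d(12) = -85 - 68*(-9) = -85 + 612 = 527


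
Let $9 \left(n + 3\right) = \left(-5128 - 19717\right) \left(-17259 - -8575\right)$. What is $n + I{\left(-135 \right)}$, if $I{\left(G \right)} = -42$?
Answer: $\frac{215753575}{9} \approx 2.3973 \cdot 10^{7}$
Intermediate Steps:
$n = \frac{215753953}{9}$ ($n = -3 + \frac{\left(-5128 - 19717\right) \left(-17259 - -8575\right)}{9} = -3 + \frac{\left(-24845\right) \left(-17259 + 8575\right)}{9} = -3 + \frac{\left(-24845\right) \left(-8684\right)}{9} = -3 + \frac{1}{9} \cdot 215753980 = -3 + \frac{215753980}{9} = \frac{215753953}{9} \approx 2.3973 \cdot 10^{7}$)
$n + I{\left(-135 \right)} = \frac{215753953}{9} - 42 = \frac{215753575}{9}$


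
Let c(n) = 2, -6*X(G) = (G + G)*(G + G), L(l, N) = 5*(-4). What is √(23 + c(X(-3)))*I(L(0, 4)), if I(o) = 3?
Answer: 15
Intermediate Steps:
L(l, N) = -20
X(G) = -2*G²/3 (X(G) = -(G + G)*(G + G)/6 = -2*G*2*G/6 = -2*G²/3)
√(23 + c(X(-3)))*I(L(0, 4)) = √(23 + 2)*3 = √25*3 = 5*3 = 15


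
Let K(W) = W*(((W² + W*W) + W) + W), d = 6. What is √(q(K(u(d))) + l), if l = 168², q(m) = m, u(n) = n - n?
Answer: 168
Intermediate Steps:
u(n) = 0
K(W) = W*(2*W + 2*W²) (K(W) = W*(((W² + W²) + W) + W) = W*((2*W² + W) + W) = W*((W + 2*W²) + W) = W*(2*W + 2*W²))
l = 28224
√(q(K(u(d))) + l) = √(2*0²*(1 + 0) + 28224) = √(2*0*1 + 28224) = √(0 + 28224) = √28224 = 168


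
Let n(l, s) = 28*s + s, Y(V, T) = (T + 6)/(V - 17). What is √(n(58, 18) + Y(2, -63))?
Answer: √13145/5 ≈ 22.930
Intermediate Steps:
Y(V, T) = (6 + T)/(-17 + V)
n(l, s) = 29*s
√(n(58, 18) + Y(2, -63)) = √(29*18 + (6 - 63)/(-17 + 2)) = √(522 - 57/(-15)) = √(522 - 1/15*(-57)) = √(522 + 19/5) = √(2629/5) = √13145/5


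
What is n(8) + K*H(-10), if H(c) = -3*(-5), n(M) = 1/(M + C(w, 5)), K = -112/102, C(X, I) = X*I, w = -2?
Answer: -577/34 ≈ -16.971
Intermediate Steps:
C(X, I) = I*X
K = -56/51 (K = -112*1/102 = -56/51 ≈ -1.0980)
n(M) = 1/(-10 + M) (n(M) = 1/(M + 5*(-2)) = 1/(M - 10) = 1/(-10 + M))
H(c) = 15
n(8) + K*H(-10) = 1/(-10 + 8) - 56/51*15 = 1/(-2) - 280/17 = -1/2 - 280/17 = -577/34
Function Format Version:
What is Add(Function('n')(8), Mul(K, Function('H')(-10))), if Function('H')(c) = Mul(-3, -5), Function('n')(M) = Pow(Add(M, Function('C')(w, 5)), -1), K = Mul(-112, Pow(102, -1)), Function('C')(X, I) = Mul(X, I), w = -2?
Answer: Rational(-577, 34) ≈ -16.971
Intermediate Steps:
Function('C')(X, I) = Mul(I, X)
K = Rational(-56, 51) (K = Mul(-112, Rational(1, 102)) = Rational(-56, 51) ≈ -1.0980)
Function('n')(M) = Pow(Add(-10, M), -1) (Function('n')(M) = Pow(Add(M, Mul(5, -2)), -1) = Pow(Add(M, -10), -1) = Pow(Add(-10, M), -1))
Function('H')(c) = 15
Add(Function('n')(8), Mul(K, Function('H')(-10))) = Add(Pow(Add(-10, 8), -1), Mul(Rational(-56, 51), 15)) = Add(Pow(-2, -1), Rational(-280, 17)) = Add(Rational(-1, 2), Rational(-280, 17)) = Rational(-577, 34)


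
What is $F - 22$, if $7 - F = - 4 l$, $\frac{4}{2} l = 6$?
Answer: $-3$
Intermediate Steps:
$l = 3$ ($l = \frac{1}{2} \cdot 6 = 3$)
$F = 19$ ($F = 7 - \left(-4\right) 3 = 7 - -12 = 7 + 12 = 19$)
$F - 22 = 19 - 22 = -3$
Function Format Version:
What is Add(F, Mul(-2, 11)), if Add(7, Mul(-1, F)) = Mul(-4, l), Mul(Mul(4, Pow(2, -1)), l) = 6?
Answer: -3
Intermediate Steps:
l = 3 (l = Mul(Rational(1, 2), 6) = 3)
F = 19 (F = Add(7, Mul(-1, Mul(-4, 3))) = Add(7, Mul(-1, -12)) = Add(7, 12) = 19)
Add(F, Mul(-2, 11)) = Add(19, Mul(-2, 11)) = Add(19, -22) = -3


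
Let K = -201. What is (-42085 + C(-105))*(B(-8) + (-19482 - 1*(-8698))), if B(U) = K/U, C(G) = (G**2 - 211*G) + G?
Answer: 387749855/4 ≈ 9.6937e+7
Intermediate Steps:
C(G) = G**2 - 210*G
B(U) = -201/U
(-42085 + C(-105))*(B(-8) + (-19482 - 1*(-8698))) = (-42085 - 105*(-210 - 105))*(-201/(-8) + (-19482 - 1*(-8698))) = (-42085 - 105*(-315))*(-201*(-1/8) + (-19482 + 8698)) = (-42085 + 33075)*(201/8 - 10784) = -9010*(-86071/8) = 387749855/4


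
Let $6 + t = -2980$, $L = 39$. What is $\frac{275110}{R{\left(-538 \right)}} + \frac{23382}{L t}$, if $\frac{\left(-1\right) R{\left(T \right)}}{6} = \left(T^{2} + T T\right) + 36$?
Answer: $- \frac{9438005479}{33709007748} \approx -0.27998$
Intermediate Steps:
$t = -2986$ ($t = -6 - 2980 = -2986$)
$R{\left(T \right)} = -216 - 12 T^{2}$ ($R{\left(T \right)} = - 6 \left(\left(T^{2} + T T\right) + 36\right) = - 6 \left(\left(T^{2} + T^{2}\right) + 36\right) = - 6 \left(2 T^{2} + 36\right) = - 6 \left(36 + 2 T^{2}\right) = -216 - 12 T^{2}$)
$\frac{275110}{R{\left(-538 \right)}} + \frac{23382}{L t} = \frac{275110}{-216 - 12 \left(-538\right)^{2}} + \frac{23382}{39 \left(-2986\right)} = \frac{275110}{-216 - 3473328} + \frac{23382}{-116454} = \frac{275110}{-216 - 3473328} + 23382 \left(- \frac{1}{116454}\right) = \frac{275110}{-3473544} - \frac{3897}{19409} = 275110 \left(- \frac{1}{3473544}\right) - \frac{3897}{19409} = - \frac{137555}{1736772} - \frac{3897}{19409} = - \frac{9438005479}{33709007748}$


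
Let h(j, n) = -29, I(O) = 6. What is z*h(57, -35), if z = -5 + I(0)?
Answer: -29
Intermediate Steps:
z = 1 (z = -5 + 6 = 1)
z*h(57, -35) = 1*(-29) = -29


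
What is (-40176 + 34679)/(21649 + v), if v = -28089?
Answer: 239/280 ≈ 0.85357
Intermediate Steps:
(-40176 + 34679)/(21649 + v) = (-40176 + 34679)/(21649 - 28089) = -5497/(-6440) = -5497*(-1/6440) = 239/280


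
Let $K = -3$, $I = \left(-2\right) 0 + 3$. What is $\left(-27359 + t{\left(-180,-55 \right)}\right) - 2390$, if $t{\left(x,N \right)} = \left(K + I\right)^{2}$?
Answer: $-29749$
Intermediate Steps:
$I = 3$ ($I = 0 + 3 = 3$)
$t{\left(x,N \right)} = 0$ ($t{\left(x,N \right)} = \left(-3 + 3\right)^{2} = 0^{2} = 0$)
$\left(-27359 + t{\left(-180,-55 \right)}\right) - 2390 = \left(-27359 + 0\right) - 2390 = -27359 - 2390 = -29749$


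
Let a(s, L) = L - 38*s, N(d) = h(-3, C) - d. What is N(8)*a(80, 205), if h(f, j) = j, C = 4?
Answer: 11340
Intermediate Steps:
N(d) = 4 - d
N(8)*a(80, 205) = (4 - 1*8)*(205 - 38*80) = (4 - 8)*(205 - 3040) = -4*(-2835) = 11340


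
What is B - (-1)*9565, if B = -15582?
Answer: -6017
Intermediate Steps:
B - (-1)*9565 = -15582 - (-1)*9565 = -15582 - 1*(-9565) = -15582 + 9565 = -6017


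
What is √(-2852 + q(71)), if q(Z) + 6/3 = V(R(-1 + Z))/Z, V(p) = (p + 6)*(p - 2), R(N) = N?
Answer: I*√14020086/71 ≈ 52.737*I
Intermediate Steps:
V(p) = (-2 + p)*(6 + p) (V(p) = (6 + p)*(-2 + p) = (-2 + p)*(6 + p))
q(Z) = -2 + (-16 + (-1 + Z)² + 4*Z)/Z (q(Z) = -2 + (-12 + (-1 + Z)² + 4*(-1 + Z))/Z = -2 + (-12 + (-1 + Z)² + (-4 + 4*Z))/Z = -2 + (-16 + (-1 + Z)² + 4*Z)/Z)
√(-2852 + q(71)) = √(-2852 + (71 - 15/71)) = √(-2852 + 5026/71) = √(-197466/71) = I*√14020086/71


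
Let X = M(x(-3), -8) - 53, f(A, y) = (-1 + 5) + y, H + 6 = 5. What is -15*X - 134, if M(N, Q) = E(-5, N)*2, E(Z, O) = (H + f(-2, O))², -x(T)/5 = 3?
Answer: -3659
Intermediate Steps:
H = -1 (H = -6 + 5 = -1)
f(A, y) = 4 + y
x(T) = -15 (x(T) = -5*3 = -15)
E(Z, O) = (3 + O)² (E(Z, O) = (-1 + (4 + O))² = (3 + O)²)
M(N, Q) = 2*(3 + N)² (M(N, Q) = (3 + N)²*2 = 2*(3 + N)²)
X = 235 (X = 2*(3 - 15)² - 53 = 2*(-12)² - 53 = 2*144 - 53 = 288 - 53 = 235)
-15*X - 134 = -15*235 - 134 = -3525 - 134 = -3659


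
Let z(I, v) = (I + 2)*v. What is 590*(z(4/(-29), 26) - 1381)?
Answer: -22800550/29 ≈ -7.8623e+5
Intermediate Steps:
z(I, v) = v*(2 + I) (z(I, v) = (2 + I)*v = v*(2 + I))
590*(z(4/(-29), 26) - 1381) = 590*(26*(2 + 4/(-29)) - 1381) = 590*(26*(2 + 4*(-1/29)) - 1381) = 590*(26*(2 - 4/29) - 1381) = 590*(26*(54/29) - 1381) = 590*(1404/29 - 1381) = 590*(-38645/29) = -22800550/29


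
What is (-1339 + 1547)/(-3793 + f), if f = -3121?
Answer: -104/3457 ≈ -0.030084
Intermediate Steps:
(-1339 + 1547)/(-3793 + f) = (-1339 + 1547)/(-3793 - 3121) = 208/(-6914) = 208*(-1/6914) = -104/3457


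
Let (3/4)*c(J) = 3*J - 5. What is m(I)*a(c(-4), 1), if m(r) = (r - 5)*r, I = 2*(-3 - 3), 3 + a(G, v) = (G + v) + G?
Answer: -9656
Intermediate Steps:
c(J) = -20/3 + 4*J (c(J) = 4*(3*J - 5)/3 = 4*(-5 + 3*J)/3 = -20/3 + 4*J)
a(G, v) = -3 + v + 2*G (a(G, v) = -3 + ((G + v) + G) = -3 + (v + 2*G) = -3 + v + 2*G)
I = -12 (I = 2*(-6) = -12)
m(r) = r*(-5 + r) (m(r) = (-5 + r)*r = r*(-5 + r))
m(I)*a(c(-4), 1) = (-12*(-5 - 12))*(-3 + 1 + 2*(-20/3 + 4*(-4))) = (-12*(-17))*(-3 + 1 + 2*(-20/3 - 16)) = 204*(-3 + 1 + 2*(-68/3)) = 204*(-3 + 1 - 136/3) = 204*(-142/3) = -9656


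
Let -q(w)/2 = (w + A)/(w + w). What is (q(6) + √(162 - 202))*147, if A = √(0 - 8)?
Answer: -147 - 49*I*√2 + 294*I*√10 ≈ -147.0 + 860.41*I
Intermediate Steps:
A = 2*I*√2 (A = √(-8) = 2*I*√2 ≈ 2.8284*I)
q(w) = -(w + 2*I*√2)/w (q(w) = -2*(w + 2*I*√2)/(w + w) = -2*(w + 2*I*√2)/(2*w) = -2*(w + 2*I*√2)*1/(2*w) = -(w + 2*I*√2)/w)
(q(6) + √(162 - 202))*147 = ((-1*6 - 2*I*√2)/6 + √(162 - 202))*147 = ((-6 - 2*I*√2)/6 + √(-40))*147 = ((-1 - I*√2/3) + 2*I*√10)*147 = (-1 + 2*I*√10 - I*√2/3)*147 = -147 - 49*I*√2 + 294*I*√10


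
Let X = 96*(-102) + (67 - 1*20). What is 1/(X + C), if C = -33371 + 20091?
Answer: -1/23025 ≈ -4.3431e-5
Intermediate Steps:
X = -9745 (X = -9792 + (67 - 20) = -9792 + 47 = -9745)
C = -13280
1/(X + C) = 1/(-9745 - 13280) = 1/(-23025) = -1/23025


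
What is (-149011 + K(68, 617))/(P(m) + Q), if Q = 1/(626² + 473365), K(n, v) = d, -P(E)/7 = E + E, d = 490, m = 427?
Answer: 42835486187/1724136899 ≈ 24.845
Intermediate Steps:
P(E) = -14*E (P(E) = -7*(E + E) = -14*E)
K(n, v) = 490
Q = 1/865241 (Q = 1/(391876 + 473365) = 1/865241 ≈ 1.1557e-6)
(-149011 + K(68, 617))/(P(m) + Q) = (-149011 + 490)/(-14*427 + 1/865241) = -148521/(-5978 + 1/865241) = -148521/(-5172410697/865241) = -148521*(-865241/5172410697) = 42835486187/1724136899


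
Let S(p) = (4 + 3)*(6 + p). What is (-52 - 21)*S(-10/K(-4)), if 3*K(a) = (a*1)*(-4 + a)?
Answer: -41391/16 ≈ -2586.9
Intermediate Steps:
K(a) = a*(-4 + a)/3 (K(a) = ((a*1)*(-4 + a))/3 = (a*(-4 + a))/3 = a*(-4 + a)/3)
S(p) = 42 + 7*p (S(p) = 7*(6 + p) = 42 + 7*p)
(-52 - 21)*S(-10/K(-4)) = (-52 - 21)*(42 + 7*(-10*(-3/(4*(-4 - 4))))) = -73*(42 + 7*(-10/((⅓)*(-4)*(-8)))) = -73*(42 + 7*(-10/32/3)) = -73*(42 + 7*(-10*3/32)) = -73*(42 + 7*(-15/16)) = -73*(42 - 105/16) = -73*567/16 = -41391/16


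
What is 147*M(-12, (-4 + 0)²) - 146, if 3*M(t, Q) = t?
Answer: -734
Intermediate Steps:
M(t, Q) = t/3
147*M(-12, (-4 + 0)²) - 146 = 147*((⅓)*(-12)) - 146 = 147*(-4) - 146 = -588 - 146 = -734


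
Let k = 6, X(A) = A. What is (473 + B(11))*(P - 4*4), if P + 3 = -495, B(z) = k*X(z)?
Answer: -277046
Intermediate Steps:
B(z) = 6*z
P = -498 (P = -3 - 495 = -498)
(473 + B(11))*(P - 4*4) = (473 + 6*11)*(-498 - 4*4) = (473 + 66)*(-498 - 16) = 539*(-514) = -277046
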